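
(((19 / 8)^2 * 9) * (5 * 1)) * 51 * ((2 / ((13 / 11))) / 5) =1822689 / 416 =4381.46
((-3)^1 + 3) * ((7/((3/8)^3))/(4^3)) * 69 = 0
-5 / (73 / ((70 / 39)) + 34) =-350 / 5227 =-0.07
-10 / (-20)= 1 / 2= 0.50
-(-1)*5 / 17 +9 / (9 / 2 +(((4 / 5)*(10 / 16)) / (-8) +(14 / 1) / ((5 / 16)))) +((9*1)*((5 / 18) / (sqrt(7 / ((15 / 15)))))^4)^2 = 0.48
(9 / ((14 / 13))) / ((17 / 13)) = 6.39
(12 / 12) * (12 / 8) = 3 / 2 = 1.50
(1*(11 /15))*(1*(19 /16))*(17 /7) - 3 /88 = 38453 /18480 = 2.08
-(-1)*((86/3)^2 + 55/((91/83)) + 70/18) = 239102/273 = 875.83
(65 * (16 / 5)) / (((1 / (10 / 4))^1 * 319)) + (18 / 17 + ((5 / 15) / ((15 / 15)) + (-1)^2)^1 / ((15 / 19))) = 1068338 / 244035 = 4.38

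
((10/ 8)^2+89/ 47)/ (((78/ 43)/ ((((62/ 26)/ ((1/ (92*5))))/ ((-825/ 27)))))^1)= -239048223/ 3494920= -68.40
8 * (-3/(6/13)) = -52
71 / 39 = 1.82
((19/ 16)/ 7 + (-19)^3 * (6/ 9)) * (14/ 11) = -139669/ 24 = -5819.54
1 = 1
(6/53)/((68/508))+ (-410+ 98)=-280350/901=-311.15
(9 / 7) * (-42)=-54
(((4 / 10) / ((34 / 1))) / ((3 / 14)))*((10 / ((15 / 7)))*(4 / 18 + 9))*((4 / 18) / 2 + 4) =601916 / 61965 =9.71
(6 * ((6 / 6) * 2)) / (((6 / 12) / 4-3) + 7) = 32 / 11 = 2.91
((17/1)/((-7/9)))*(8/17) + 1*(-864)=-6120/7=-874.29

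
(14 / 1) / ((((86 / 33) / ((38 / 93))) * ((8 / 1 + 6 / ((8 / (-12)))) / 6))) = -17556 / 1333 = -13.17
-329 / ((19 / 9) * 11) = -2961 / 209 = -14.17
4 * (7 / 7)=4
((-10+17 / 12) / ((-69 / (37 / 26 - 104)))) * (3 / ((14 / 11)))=-143891 / 4784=-30.08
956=956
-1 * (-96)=96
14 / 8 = 7 / 4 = 1.75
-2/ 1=-2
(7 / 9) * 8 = 56 / 9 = 6.22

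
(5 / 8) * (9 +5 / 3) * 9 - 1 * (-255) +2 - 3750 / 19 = 2273 / 19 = 119.63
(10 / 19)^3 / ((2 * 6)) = 0.01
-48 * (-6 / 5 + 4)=-672 / 5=-134.40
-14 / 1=-14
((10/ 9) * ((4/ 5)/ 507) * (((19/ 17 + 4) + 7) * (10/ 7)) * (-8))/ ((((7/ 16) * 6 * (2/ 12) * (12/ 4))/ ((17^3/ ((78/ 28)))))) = -1219256320/ 3737097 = -326.26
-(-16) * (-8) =-128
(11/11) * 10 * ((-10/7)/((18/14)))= -100/9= -11.11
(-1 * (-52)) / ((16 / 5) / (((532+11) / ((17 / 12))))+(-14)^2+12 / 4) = 423540 / 1620923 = 0.26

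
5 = 5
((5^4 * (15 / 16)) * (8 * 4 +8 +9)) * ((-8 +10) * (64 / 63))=175000 / 3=58333.33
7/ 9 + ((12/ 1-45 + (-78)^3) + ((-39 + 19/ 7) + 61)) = -29897249/ 63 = -474559.51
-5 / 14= -0.36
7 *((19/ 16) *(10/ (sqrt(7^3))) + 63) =95 *sqrt(7)/ 56 + 441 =445.49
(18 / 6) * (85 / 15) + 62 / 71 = 1269 / 71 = 17.87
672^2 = 451584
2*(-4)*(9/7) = -72/7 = -10.29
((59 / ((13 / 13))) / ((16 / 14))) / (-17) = -413 / 136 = -3.04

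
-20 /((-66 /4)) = 40 /33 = 1.21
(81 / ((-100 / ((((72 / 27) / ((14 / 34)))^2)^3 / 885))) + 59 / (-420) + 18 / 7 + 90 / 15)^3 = -169799174954519581010160098760788692831 / 822852628293737227510099125000000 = -206354.30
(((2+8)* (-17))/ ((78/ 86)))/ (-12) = 3655/ 234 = 15.62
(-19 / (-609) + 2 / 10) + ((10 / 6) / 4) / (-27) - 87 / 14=-1972673 / 328860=-6.00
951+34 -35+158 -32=1076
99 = 99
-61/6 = -10.17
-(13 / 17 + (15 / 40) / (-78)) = -2687 / 3536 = -0.76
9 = 9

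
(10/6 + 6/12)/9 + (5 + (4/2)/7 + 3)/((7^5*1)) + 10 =65063029/6353046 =10.24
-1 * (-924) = 924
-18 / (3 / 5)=-30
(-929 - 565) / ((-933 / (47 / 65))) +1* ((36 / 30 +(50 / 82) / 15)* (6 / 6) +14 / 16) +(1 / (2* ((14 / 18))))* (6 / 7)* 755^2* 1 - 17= 306131156172979 / 974686440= 314081.68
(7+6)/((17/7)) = 91/17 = 5.35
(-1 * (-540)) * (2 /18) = 60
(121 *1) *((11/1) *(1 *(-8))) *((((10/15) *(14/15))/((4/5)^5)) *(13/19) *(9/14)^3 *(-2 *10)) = 4379821875/59584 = 73506.68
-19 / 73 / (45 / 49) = -931 / 3285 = -0.28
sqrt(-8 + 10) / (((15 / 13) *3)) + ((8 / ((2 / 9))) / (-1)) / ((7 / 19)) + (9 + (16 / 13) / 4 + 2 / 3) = -87.33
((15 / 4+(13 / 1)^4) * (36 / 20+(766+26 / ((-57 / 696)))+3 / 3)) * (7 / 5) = 8573195547 / 475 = 18048832.73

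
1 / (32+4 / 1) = 1 / 36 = 0.03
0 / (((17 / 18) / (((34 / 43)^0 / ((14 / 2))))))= 0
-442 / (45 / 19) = -8398 / 45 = -186.62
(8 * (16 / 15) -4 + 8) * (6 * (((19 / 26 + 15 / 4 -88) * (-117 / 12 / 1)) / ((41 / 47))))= 28781061 / 410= 70197.71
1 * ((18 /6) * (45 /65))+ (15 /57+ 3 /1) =1319 /247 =5.34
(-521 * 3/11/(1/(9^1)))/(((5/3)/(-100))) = 844020/11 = 76729.09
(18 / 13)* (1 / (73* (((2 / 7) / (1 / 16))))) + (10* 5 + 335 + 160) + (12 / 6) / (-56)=57923605 / 106288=544.97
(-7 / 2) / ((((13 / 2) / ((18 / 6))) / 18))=-378 / 13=-29.08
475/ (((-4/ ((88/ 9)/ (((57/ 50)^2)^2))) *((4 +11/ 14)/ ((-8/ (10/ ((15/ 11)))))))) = 17500000000/ 111671379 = 156.71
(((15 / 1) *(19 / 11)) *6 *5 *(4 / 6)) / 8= 1425 / 22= 64.77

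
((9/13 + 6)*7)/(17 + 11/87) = 52983/19370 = 2.74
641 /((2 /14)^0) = 641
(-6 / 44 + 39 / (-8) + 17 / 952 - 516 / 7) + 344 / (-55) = -65421 / 770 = -84.96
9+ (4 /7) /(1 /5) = 83 /7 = 11.86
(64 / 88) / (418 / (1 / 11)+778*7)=2 / 27621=0.00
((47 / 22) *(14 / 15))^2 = 108241 / 27225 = 3.98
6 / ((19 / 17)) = 102 / 19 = 5.37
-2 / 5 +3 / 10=-0.10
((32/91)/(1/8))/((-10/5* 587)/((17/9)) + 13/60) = -261120/57670249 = -0.00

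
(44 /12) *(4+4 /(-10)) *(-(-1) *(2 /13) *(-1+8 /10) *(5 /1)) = -132 /65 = -2.03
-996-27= -1023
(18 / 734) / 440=9 / 161480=0.00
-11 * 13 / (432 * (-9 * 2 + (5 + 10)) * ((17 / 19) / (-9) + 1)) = 247 / 2016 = 0.12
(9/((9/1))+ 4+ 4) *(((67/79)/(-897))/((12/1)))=-67/94484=-0.00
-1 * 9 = -9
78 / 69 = 26 / 23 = 1.13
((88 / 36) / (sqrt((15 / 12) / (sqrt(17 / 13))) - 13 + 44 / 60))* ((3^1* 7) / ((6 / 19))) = 1463 / (9* (-184 / 15 + 13^(1 / 4)* 17^(3 / 4)* (34* sqrt(5)) / 1156)) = -14.49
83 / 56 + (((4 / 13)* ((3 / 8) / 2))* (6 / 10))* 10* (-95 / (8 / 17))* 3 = -303077 / 1456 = -208.16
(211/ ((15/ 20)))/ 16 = 211/ 12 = 17.58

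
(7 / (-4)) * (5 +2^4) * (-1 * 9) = 1323 / 4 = 330.75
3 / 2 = 1.50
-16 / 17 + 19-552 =-9077 / 17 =-533.94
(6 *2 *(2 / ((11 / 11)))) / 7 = 24 / 7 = 3.43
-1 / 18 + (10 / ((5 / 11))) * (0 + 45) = 17819 / 18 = 989.94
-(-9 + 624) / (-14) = 615 / 14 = 43.93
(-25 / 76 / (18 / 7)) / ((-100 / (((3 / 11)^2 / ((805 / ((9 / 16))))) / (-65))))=-9 / 8798732800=-0.00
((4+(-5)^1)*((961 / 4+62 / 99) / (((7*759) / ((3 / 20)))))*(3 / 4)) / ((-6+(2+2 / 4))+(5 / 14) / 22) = 95387 / 65152560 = 0.00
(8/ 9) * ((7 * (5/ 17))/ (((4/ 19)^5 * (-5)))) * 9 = -17332693/ 2176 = -7965.39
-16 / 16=-1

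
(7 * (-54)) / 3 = -126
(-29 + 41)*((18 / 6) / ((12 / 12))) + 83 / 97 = 3575 / 97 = 36.86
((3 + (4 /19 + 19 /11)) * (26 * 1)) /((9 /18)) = 53664 /209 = 256.77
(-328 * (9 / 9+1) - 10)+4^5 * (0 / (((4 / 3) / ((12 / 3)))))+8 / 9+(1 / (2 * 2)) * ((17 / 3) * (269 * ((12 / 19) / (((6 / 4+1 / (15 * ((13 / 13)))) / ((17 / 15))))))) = -3946160 / 8037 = -491.00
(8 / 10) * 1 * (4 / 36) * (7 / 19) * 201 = 1876 / 285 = 6.58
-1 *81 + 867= 786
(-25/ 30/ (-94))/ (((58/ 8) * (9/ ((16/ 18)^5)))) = 163840/ 2173062249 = 0.00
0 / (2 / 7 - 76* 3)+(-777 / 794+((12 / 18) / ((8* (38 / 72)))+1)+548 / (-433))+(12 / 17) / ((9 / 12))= -16113863 / 111048046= -0.15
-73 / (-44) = 73 / 44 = 1.66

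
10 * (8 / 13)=80 / 13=6.15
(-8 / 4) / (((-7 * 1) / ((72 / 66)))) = 24 / 77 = 0.31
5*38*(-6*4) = -4560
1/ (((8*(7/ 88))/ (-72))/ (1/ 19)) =-792/ 133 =-5.95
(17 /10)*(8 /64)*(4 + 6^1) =17 /8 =2.12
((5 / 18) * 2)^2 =25 / 81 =0.31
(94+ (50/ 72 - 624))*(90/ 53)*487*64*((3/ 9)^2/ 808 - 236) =318517669978700/ 48177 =6611405234.42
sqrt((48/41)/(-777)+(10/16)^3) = sqrt(28016808554)/339808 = 0.49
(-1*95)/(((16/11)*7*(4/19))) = -19855/448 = -44.32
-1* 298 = -298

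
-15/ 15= -1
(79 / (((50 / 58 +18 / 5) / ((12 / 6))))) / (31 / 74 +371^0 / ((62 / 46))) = 52555540 / 1722961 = 30.50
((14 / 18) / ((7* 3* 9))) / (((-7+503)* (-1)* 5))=-0.00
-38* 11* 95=-39710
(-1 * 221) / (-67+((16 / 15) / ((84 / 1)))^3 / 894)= 3087674123625 / 936082200343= 3.30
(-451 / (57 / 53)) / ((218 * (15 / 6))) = -23903 / 31065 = -0.77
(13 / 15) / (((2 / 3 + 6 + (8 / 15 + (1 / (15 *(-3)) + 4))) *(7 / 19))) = 741 / 3521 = 0.21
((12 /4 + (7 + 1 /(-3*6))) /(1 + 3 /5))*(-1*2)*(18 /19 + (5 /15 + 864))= -44142295 /4104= -10755.92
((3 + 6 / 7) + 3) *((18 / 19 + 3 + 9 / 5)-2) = 17088 / 665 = 25.70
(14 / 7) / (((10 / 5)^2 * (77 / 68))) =34 / 77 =0.44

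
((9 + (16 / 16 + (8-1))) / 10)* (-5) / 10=-17 / 20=-0.85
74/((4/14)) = 259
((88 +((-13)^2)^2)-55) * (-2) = -57188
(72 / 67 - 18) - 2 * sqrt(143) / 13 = -1134 / 67 - 2 * sqrt(143) / 13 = -18.77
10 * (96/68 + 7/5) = 478/17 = 28.12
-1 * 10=-10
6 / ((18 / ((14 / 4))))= 7 / 6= 1.17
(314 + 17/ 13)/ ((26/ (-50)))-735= -226690/ 169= -1341.36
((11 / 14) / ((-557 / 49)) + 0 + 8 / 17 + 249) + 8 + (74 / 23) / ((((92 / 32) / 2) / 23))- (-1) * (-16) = 127570795 / 435574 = 292.88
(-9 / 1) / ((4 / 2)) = -9 / 2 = -4.50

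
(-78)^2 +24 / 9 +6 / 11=200878 / 33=6087.21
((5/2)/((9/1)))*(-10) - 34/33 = -377/99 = -3.81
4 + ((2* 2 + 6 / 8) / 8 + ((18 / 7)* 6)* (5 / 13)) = 30657 / 2912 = 10.53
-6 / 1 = -6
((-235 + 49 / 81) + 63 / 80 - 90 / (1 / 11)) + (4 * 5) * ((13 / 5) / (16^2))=-31710643 / 25920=-1223.40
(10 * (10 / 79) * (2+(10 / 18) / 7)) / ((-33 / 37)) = -484700 / 164241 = -2.95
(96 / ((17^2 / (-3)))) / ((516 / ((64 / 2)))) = -0.06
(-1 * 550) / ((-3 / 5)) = 916.67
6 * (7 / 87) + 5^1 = 159 / 29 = 5.48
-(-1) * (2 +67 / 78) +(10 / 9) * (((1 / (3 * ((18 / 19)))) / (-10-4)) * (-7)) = 3.05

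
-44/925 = -0.05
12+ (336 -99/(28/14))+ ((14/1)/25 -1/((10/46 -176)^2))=244419453647/817292450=299.06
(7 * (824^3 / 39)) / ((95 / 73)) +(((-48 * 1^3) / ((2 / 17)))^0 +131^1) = 285892839524 / 3705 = 77164059.25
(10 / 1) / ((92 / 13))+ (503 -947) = -20359 / 46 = -442.59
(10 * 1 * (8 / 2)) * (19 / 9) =760 / 9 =84.44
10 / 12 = 5 / 6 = 0.83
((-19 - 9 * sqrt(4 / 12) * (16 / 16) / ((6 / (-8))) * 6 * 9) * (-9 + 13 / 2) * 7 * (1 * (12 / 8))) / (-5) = 1864.40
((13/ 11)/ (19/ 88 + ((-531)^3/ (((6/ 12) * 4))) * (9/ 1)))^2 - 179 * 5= -3146158031013835506463839/ 3515260369847860901089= -895.00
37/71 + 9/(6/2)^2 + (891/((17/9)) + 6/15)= 473.63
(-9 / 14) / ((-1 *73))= 9 / 1022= 0.01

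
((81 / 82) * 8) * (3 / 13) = 972 / 533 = 1.82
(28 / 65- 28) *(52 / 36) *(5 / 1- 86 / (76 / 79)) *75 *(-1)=-4789120 / 19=-252058.95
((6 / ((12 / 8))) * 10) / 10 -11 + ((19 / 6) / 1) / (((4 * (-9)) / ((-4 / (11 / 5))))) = -4063 / 594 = -6.84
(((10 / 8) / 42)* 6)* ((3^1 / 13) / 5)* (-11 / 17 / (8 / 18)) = -297 / 24752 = -0.01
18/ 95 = 0.19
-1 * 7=-7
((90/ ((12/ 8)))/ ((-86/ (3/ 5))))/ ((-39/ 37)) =222/ 559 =0.40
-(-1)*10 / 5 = 2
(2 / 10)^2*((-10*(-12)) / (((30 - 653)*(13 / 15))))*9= -648 / 8099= -0.08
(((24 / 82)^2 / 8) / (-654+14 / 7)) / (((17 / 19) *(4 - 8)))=0.00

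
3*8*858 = 20592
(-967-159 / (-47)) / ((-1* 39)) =45290 / 1833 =24.71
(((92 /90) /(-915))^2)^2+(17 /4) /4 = 48863362881703279921 /45989047418006250000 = 1.06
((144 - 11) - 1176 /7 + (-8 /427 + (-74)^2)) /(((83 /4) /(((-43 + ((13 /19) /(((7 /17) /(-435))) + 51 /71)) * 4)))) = -268567825655184 /334669363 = -802487.04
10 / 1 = 10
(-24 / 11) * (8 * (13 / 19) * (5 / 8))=-1560 / 209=-7.46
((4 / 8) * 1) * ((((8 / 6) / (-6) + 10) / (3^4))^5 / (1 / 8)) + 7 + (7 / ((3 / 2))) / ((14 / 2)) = 7.67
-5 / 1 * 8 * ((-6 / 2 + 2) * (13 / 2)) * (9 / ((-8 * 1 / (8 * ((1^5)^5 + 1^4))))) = -4680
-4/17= -0.24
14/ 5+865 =4339/ 5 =867.80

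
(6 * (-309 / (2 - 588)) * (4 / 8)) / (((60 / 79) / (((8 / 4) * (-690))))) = -1684359 / 586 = -2874.33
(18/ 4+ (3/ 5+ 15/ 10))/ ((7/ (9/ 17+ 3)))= 396/ 119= 3.33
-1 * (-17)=17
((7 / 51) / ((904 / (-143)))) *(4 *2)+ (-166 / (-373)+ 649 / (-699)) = -329124512 / 500856567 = -0.66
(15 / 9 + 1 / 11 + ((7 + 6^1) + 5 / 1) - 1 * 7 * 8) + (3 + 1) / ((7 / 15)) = -6392 / 231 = -27.67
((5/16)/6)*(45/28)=75/896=0.08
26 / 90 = 0.29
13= 13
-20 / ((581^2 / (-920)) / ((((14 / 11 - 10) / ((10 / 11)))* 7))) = -3.66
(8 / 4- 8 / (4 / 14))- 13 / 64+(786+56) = 52211 / 64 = 815.80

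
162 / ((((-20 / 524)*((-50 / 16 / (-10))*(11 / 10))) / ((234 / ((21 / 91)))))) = -688611456 / 55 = -12520208.29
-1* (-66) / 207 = 22 / 69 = 0.32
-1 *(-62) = 62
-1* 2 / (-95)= 2 / 95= 0.02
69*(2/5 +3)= 1173/5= 234.60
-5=-5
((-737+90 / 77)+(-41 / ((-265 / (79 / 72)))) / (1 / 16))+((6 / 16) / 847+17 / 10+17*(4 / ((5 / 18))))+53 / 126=-7857263717 / 16160760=-486.19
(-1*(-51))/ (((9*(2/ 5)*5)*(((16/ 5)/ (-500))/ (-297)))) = 1051875/ 8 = 131484.38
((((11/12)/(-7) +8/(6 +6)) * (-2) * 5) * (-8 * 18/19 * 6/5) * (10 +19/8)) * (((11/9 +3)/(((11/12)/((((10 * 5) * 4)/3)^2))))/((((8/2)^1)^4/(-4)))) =-192857.14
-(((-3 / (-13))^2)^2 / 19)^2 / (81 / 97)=-7857 / 294478790281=-0.00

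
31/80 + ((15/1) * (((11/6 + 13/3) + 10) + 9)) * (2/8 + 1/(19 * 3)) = 462317/4560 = 101.39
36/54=2/3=0.67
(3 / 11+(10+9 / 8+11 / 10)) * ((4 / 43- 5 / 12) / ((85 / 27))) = -1.28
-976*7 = -6832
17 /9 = 1.89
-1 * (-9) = 9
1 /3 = 0.33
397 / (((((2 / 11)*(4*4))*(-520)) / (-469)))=2048123 / 16640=123.08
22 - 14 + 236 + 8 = 252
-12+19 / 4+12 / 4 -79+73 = -41 / 4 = -10.25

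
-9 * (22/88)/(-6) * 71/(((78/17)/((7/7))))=1207/208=5.80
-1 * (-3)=3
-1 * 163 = -163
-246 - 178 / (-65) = -243.26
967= 967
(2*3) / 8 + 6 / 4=9 / 4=2.25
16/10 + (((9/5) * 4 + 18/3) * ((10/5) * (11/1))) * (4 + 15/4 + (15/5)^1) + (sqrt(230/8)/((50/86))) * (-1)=15617/5 - 43 * sqrt(115)/50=3114.18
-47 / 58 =-0.81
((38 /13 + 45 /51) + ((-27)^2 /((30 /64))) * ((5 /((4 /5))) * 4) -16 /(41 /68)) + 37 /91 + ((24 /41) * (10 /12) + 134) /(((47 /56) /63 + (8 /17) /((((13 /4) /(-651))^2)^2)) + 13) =38857.68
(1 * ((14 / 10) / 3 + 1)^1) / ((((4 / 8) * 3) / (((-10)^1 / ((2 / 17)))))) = -748 / 9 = -83.11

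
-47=-47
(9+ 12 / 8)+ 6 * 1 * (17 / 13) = 18.35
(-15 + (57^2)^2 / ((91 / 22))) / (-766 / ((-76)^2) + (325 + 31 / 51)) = 34204789008216 / 4362412145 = 7840.80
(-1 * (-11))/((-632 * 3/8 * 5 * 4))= -11/4740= -0.00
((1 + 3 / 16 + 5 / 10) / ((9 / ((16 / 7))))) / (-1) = -3 / 7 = -0.43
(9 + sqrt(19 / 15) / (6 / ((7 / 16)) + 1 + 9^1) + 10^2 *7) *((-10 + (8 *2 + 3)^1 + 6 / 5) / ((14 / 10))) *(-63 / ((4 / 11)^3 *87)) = -144382887 / 1856 -475167 *sqrt(285) / 1540480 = -77797.71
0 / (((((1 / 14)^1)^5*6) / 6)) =0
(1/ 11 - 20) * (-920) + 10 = 201590/ 11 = 18326.36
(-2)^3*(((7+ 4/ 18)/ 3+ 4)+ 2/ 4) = -1492/ 27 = -55.26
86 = 86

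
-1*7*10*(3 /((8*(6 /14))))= -245 /4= -61.25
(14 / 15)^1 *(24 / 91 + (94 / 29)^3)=30467392 / 951171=32.03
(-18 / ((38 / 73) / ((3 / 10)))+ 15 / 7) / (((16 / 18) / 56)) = -98523 / 190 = -518.54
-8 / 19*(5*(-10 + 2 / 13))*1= 5120 / 247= 20.73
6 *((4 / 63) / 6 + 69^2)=1799662 / 63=28566.06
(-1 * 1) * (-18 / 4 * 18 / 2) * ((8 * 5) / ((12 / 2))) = 270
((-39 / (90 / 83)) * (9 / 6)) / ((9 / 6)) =-1079 / 30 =-35.97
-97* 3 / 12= -24.25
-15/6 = -5/2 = -2.50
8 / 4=2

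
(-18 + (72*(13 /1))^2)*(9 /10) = 3942351 /5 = 788470.20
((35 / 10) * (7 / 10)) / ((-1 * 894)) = -49 / 17880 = -0.00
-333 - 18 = -351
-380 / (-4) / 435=19 / 87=0.22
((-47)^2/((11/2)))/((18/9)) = 2209/11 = 200.82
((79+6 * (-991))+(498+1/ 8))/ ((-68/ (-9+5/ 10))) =-42951/ 64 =-671.11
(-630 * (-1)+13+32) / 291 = 2.32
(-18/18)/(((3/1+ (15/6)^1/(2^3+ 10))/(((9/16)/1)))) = -0.18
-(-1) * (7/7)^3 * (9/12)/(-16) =-0.05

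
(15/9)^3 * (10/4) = 625/54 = 11.57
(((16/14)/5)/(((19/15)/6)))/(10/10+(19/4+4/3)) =1728/11305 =0.15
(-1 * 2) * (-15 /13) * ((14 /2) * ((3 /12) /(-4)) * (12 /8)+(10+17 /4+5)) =8925 /208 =42.91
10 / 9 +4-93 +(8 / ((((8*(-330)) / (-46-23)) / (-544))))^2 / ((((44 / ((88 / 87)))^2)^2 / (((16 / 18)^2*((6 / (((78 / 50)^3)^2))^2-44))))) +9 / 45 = -1695836634579170787611714121560834 / 19311685637935261320538833555225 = -87.81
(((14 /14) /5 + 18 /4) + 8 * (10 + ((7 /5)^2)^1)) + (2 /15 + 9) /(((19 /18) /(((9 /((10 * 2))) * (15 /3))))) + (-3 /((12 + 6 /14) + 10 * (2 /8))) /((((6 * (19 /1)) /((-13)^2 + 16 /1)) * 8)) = 95151241 /794200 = 119.81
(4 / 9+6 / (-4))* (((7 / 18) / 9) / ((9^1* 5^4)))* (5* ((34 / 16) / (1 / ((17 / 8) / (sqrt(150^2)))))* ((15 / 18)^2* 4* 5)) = -0.00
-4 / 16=-1 / 4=-0.25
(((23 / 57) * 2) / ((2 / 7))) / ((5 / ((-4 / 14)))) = -0.16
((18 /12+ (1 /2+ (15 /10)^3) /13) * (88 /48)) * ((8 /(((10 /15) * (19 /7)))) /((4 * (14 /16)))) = 2057 /494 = 4.16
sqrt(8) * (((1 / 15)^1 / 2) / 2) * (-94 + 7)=-29 * sqrt(2) / 10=-4.10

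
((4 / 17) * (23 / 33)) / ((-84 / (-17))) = 23 / 693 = 0.03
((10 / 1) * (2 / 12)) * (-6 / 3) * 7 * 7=-490 / 3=-163.33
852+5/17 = 14489/17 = 852.29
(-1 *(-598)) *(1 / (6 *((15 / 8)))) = 53.16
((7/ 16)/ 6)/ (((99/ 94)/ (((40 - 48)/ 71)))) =-329/ 42174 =-0.01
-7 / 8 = -0.88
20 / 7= 2.86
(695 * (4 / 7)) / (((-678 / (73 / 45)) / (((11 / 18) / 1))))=-111617 / 192213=-0.58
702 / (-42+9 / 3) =-18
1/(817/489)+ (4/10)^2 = 15493/20425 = 0.76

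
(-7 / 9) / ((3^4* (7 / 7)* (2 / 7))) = -49 / 1458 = -0.03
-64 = -64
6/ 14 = 3/ 7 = 0.43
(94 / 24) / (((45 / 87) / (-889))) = -1211707 / 180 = -6731.71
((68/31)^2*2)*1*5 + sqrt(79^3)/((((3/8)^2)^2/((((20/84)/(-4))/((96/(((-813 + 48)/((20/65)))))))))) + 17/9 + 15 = 54801.86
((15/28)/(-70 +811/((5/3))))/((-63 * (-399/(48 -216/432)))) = 125/51441768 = 0.00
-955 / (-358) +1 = 1313 / 358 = 3.67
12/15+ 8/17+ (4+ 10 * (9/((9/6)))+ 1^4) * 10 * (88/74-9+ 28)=41275746/3145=13124.24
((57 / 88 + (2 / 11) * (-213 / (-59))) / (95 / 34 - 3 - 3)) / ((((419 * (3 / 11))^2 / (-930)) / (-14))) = -457934015 / 1129032791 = -0.41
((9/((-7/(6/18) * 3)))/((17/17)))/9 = -1/63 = -0.02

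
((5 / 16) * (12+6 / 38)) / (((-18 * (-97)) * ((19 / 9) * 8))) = 1155 / 8964352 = 0.00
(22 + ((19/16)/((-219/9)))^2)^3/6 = 1775.24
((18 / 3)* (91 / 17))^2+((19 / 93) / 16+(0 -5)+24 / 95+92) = 45706734653 / 40853040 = 1118.81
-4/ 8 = -1/ 2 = -0.50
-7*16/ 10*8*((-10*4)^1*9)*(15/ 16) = 30240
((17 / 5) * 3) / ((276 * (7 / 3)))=51 / 3220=0.02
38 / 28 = 19 / 14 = 1.36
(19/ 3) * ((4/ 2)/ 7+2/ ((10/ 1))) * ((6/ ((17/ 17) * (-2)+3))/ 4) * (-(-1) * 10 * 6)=1938/ 7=276.86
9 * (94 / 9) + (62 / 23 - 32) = 1488 / 23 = 64.70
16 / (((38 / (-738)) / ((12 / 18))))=-3936 / 19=-207.16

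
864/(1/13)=11232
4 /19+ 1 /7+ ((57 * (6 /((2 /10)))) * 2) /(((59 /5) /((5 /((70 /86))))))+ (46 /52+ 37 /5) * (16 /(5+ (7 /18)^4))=486013944425297 /268942310455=1807.13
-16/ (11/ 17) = -272/ 11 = -24.73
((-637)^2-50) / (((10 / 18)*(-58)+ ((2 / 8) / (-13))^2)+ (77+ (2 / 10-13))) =49367887920 / 3891101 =12687.38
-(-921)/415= 921/415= 2.22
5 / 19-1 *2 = -33 / 19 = -1.74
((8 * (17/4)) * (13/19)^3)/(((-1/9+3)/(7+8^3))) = 13419783/6859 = 1956.52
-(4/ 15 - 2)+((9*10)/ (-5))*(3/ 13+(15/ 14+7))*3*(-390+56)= 204395336/ 1365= 149740.17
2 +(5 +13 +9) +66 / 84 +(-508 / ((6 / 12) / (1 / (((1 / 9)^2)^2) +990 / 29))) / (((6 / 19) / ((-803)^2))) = -5554910492929563 / 406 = -13682045549087.59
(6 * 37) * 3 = 666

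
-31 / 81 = -0.38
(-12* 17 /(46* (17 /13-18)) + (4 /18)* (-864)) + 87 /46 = -1895013 /9982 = -189.84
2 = 2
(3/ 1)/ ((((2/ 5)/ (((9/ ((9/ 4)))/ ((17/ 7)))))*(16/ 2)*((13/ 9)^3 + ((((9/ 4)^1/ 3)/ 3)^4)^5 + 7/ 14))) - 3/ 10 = 9538420444041171/ 68398262267617430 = 0.14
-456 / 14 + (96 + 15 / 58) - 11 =21391 / 406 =52.69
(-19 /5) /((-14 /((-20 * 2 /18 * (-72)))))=304 /7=43.43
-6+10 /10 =-5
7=7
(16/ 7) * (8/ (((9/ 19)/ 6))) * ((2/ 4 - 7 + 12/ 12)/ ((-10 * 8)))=1672/ 105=15.92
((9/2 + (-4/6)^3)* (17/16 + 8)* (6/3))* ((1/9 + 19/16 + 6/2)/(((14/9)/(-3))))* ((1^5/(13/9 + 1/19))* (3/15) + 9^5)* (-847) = 4140767675517583/131072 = 31591550258.77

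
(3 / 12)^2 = 1 / 16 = 0.06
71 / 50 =1.42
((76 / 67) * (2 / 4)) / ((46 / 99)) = 1881 / 1541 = 1.22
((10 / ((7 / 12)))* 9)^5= 1469328076800000 / 16807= 87423578080.56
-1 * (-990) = 990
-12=-12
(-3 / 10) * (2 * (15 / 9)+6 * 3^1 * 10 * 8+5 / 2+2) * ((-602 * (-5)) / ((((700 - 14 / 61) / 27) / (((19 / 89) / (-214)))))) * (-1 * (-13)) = 151959840669 / 232285016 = 654.20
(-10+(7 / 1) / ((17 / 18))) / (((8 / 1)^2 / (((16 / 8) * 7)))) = -77 / 136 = -0.57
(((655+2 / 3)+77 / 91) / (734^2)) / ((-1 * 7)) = -6401 / 36770097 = -0.00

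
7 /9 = 0.78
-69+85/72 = -4883/72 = -67.82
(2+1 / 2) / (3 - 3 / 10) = 0.93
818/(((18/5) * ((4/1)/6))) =340.83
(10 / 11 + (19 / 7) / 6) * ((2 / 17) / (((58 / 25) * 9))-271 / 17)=-1308061 / 60291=-21.70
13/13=1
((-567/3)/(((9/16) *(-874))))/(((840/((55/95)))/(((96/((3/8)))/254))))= 1408/5272405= 0.00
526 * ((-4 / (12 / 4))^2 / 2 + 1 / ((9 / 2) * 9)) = 38924 / 81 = 480.54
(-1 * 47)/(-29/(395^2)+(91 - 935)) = 7333175/131685129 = 0.06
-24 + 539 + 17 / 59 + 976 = 87986 / 59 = 1491.29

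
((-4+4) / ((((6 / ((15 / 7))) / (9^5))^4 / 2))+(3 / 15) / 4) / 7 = 1 / 140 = 0.01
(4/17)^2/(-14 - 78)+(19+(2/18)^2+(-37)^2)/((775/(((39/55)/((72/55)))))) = 9709075919/10014370200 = 0.97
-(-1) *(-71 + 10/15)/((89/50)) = -10550/267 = -39.51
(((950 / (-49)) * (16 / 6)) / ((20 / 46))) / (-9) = 17480 / 1323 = 13.21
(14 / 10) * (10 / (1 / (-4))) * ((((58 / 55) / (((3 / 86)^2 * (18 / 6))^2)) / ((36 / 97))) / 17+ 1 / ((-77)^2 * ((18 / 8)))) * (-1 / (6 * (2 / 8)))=663502084965056 / 1417077585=468218.60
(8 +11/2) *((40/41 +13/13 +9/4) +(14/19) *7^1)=789453/6232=126.68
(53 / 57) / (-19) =-53 / 1083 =-0.05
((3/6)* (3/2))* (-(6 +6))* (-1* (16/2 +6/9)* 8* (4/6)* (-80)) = -33280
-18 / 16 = -9 / 8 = -1.12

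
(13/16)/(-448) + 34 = 243699/7168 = 34.00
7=7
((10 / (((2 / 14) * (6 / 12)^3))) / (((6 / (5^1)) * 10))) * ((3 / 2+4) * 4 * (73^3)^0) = 3080 / 3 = 1026.67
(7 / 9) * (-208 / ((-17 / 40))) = 58240 / 153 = 380.65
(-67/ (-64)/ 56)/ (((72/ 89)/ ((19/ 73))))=113297/ 18837504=0.01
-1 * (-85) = 85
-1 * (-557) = 557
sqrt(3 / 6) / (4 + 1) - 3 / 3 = -1 + sqrt(2) / 10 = -0.86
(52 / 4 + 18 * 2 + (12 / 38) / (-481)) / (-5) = -89561 / 9139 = -9.80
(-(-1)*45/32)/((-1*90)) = -1/64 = -0.02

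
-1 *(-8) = 8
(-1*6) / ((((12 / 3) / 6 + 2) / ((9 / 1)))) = -81 / 4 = -20.25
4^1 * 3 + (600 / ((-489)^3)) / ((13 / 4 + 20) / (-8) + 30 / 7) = 144525644084 / 12043807407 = 12.00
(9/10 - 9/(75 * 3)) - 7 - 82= -4407/50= -88.14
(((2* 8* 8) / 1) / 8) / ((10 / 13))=104 / 5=20.80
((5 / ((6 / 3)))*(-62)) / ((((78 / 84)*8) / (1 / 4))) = -1085 / 208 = -5.22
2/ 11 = 0.18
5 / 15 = 1 / 3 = 0.33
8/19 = 0.42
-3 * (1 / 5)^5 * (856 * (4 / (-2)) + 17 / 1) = 1017 / 625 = 1.63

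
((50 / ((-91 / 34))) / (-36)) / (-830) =-85 / 135954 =-0.00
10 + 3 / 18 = 61 / 6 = 10.17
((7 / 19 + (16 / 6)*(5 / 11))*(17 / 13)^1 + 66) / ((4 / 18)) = 1664439 / 5434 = 306.30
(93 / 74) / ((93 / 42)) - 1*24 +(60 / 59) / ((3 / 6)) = -46713 / 2183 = -21.40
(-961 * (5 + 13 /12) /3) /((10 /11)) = -771683 /360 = -2143.56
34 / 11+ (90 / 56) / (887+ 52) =298141 / 96404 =3.09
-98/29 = -3.38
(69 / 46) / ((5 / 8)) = 12 / 5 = 2.40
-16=-16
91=91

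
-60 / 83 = -0.72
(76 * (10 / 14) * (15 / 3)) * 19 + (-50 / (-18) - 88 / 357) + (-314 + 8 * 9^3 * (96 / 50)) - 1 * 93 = 15950.11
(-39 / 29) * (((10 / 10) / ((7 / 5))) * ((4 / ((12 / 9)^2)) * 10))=-8775 / 406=-21.61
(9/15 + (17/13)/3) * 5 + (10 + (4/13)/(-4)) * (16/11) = 8414/429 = 19.61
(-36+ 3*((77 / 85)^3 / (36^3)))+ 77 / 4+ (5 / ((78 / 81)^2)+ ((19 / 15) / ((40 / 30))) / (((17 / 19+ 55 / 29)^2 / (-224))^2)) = 436825641401252861136504317 / 564462491718311431128000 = 773.88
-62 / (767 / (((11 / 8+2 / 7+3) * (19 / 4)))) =-1.79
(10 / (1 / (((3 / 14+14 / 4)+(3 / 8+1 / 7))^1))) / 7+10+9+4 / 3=15511 / 588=26.38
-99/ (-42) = 33/ 14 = 2.36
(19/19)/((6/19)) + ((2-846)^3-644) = -601212224.83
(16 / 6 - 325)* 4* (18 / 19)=-23208 / 19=-1221.47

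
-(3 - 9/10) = -21/10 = -2.10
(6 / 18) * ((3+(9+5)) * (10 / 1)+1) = 57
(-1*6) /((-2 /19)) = 57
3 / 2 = 1.50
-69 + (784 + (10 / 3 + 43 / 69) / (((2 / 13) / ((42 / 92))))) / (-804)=-119071003 / 1701264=-69.99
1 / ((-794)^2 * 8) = 1 / 5043488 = 0.00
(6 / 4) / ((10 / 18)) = 27 / 10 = 2.70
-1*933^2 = -870489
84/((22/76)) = 3192/11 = 290.18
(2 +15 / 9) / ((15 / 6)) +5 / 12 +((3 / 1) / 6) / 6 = 59 / 30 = 1.97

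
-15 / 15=-1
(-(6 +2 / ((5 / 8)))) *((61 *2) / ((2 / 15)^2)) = -63135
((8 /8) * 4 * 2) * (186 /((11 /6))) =8928 /11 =811.64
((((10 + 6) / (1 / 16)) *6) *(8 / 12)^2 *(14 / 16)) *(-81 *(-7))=338688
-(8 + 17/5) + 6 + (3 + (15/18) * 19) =403/30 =13.43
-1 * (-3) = 3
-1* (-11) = 11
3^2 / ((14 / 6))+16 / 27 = 841 / 189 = 4.45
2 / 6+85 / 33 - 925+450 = -5193 / 11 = -472.09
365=365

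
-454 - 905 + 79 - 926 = -2206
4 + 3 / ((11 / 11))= 7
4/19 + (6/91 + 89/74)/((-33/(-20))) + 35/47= 171066673/99222123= 1.72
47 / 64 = 0.73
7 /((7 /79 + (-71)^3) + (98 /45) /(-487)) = -12118995 /619645799972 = -0.00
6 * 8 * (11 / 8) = 66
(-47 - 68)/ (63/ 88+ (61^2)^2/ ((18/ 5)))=-91080/ 3046085587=-0.00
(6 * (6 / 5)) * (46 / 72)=23 / 5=4.60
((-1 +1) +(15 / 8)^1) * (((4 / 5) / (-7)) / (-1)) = 3 / 14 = 0.21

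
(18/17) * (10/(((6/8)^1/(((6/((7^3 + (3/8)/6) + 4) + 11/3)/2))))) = 26.00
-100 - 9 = -109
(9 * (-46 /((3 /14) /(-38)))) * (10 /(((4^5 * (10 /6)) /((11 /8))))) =302841 /512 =591.49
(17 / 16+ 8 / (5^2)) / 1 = 553 / 400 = 1.38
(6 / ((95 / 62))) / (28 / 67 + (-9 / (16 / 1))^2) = 6380544 / 1196525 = 5.33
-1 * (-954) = 954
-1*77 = -77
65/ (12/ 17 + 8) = 1105/ 148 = 7.47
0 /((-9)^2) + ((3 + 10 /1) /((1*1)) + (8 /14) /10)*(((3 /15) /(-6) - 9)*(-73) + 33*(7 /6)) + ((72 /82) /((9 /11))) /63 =588474059 /64575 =9113.03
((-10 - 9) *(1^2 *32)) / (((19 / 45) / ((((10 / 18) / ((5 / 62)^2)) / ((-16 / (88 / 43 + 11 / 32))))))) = 3160729 / 172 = 18376.33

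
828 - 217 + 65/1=676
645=645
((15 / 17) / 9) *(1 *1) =5 / 51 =0.10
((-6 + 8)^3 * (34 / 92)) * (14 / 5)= 952 / 115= 8.28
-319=-319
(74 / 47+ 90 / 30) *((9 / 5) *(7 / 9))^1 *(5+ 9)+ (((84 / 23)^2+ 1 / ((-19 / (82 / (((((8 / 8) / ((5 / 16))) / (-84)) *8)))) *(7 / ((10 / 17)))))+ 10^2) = 13118258317 / 64245992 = 204.19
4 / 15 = 0.27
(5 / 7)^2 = 25 / 49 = 0.51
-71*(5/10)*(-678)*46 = 1107174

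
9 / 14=0.64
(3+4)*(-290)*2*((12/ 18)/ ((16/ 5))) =-5075/ 6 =-845.83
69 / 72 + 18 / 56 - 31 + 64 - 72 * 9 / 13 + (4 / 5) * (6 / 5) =-797509 / 54600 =-14.61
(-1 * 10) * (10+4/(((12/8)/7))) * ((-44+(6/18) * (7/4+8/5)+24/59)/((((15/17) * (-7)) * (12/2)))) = -15702611/47790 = -328.58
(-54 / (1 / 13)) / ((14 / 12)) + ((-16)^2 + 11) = -2343 / 7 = -334.71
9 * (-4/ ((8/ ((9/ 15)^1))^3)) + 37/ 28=146299/ 112000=1.31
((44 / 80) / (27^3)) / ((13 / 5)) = 11 / 1023516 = 0.00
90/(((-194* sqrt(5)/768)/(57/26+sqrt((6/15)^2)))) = -413.05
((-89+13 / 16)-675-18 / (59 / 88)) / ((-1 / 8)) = 745793 / 118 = 6320.28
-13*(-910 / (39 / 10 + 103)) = 118300 / 1069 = 110.66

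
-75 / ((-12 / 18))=225 / 2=112.50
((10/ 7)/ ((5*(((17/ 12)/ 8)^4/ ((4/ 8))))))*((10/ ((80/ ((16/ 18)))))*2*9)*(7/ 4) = 42467328/ 83521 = 508.46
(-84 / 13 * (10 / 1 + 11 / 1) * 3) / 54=-98 / 13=-7.54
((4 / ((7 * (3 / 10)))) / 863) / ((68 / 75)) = 250 / 102697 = 0.00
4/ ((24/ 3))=1/ 2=0.50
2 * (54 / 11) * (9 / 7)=972 / 77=12.62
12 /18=2 /3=0.67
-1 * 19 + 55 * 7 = 366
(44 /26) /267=22 /3471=0.01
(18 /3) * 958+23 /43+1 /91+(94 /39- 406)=62744440 /11739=5344.96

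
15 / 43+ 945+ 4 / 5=203422 / 215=946.15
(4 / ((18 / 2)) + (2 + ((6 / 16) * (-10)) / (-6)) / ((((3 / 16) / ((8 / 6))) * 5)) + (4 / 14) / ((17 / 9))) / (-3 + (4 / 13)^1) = -301366 / 187425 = -1.61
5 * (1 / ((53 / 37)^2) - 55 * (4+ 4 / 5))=-3701035 / 2809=-1317.56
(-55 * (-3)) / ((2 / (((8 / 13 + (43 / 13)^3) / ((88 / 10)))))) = 6064425 / 17576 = 345.04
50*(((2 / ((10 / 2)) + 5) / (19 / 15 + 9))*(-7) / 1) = -2025 / 11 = -184.09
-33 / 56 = -0.59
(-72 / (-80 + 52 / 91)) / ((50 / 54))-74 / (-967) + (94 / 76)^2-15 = -60239981079 / 4852309300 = -12.41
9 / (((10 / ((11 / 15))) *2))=33 / 100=0.33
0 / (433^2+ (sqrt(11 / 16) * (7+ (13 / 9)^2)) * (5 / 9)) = 0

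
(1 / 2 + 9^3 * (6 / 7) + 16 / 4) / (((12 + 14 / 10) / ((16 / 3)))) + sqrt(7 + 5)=2 * sqrt(3) + 117480 / 469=253.95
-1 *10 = -10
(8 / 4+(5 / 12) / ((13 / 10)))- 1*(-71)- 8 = 5095 / 78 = 65.32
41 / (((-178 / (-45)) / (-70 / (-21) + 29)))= 59655 / 178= 335.14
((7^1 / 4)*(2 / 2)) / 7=1 / 4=0.25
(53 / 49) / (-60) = -53 / 2940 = -0.02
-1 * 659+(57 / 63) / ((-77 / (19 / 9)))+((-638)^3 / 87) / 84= -526740190 / 14553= -36194.61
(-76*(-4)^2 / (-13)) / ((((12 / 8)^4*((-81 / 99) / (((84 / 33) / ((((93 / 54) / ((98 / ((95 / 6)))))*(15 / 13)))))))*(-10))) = 17.90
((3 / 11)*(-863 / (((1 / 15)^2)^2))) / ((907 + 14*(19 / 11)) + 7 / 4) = -58252500 / 4561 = -12771.87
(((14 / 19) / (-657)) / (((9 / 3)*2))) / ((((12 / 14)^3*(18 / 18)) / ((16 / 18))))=-2401 / 9100107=-0.00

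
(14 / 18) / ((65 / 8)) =56 / 585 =0.10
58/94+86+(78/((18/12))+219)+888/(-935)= 15673744/43945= 356.67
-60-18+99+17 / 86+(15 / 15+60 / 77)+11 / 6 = 246440 / 9933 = 24.81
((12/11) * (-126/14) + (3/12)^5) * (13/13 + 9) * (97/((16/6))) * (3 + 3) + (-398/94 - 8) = -22699198655/1058816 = -21438.28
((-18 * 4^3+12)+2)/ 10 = -569/ 5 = -113.80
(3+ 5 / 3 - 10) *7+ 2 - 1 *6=-124 / 3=-41.33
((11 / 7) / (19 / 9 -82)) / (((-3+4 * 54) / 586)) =-19338 / 357343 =-0.05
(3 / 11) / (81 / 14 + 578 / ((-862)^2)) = 3900981 / 82767652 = 0.05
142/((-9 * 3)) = -142/27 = -5.26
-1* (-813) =813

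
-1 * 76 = -76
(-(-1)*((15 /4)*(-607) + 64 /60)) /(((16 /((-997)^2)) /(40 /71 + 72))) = -21846599178439 /2130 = -10256619332.60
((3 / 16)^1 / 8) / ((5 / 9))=27 / 640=0.04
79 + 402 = 481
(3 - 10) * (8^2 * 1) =-448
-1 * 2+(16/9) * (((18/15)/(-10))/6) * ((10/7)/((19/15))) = -2.04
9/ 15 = 3/ 5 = 0.60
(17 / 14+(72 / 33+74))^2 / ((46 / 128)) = 2273000976 / 136367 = 16668.26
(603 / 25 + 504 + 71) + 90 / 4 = 31081 / 50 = 621.62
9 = 9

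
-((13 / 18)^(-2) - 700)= 117976 / 169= 698.08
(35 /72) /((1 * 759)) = 0.00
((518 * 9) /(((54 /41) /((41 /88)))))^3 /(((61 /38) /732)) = 1568036015287953841 /766656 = 2045292824014.88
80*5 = 400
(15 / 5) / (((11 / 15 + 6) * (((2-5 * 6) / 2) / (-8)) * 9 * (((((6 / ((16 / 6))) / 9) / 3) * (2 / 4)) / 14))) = 960 / 101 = 9.50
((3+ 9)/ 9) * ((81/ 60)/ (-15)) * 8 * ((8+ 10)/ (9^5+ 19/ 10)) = -864/ 2952545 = -0.00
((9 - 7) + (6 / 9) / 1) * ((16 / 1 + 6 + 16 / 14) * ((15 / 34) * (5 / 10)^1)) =13.61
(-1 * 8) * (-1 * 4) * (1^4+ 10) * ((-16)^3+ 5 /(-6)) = -4326256 /3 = -1442085.33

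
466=466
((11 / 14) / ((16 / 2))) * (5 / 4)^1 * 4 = 55 / 112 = 0.49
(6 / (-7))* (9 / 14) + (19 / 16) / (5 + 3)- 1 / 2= -5661 / 6272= -0.90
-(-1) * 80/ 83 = 80/ 83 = 0.96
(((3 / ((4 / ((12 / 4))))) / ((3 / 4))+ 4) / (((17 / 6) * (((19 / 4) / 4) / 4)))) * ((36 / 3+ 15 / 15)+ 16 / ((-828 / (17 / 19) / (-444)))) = 24287872 / 141151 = 172.07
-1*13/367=-13/367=-0.04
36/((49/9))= 324/49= 6.61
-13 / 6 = -2.17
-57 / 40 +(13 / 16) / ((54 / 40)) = -889 / 1080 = -0.82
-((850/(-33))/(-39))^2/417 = -722500/690705873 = -0.00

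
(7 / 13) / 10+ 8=1047 / 130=8.05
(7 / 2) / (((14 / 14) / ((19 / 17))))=3.91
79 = 79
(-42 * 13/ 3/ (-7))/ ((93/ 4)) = 104/ 93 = 1.12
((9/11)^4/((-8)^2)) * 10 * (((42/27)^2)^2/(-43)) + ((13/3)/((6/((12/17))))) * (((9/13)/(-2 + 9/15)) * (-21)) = 113117255/21405142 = 5.28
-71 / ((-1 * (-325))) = -71 / 325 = -0.22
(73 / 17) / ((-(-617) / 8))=584 / 10489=0.06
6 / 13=0.46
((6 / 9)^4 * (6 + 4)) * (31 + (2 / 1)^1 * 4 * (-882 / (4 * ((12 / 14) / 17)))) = -5592800 / 81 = -69046.91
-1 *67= -67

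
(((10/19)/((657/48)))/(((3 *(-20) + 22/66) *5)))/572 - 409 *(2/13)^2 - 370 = -175237538602/461539507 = -379.68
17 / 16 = 1.06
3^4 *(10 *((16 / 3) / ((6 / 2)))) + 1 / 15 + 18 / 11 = 237881 / 165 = 1441.70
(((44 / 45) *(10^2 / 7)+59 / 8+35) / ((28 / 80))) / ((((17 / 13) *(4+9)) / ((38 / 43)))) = 2697715 / 322371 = 8.37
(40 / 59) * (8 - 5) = 120 / 59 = 2.03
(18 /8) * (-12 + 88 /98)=-1224 /49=-24.98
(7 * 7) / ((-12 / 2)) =-49 / 6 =-8.17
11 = 11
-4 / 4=-1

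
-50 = -50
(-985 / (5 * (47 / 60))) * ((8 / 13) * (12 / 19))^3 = -10457579520 / 708253481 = -14.77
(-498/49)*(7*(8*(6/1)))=-23904/7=-3414.86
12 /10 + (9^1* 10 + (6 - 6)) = 456 /5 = 91.20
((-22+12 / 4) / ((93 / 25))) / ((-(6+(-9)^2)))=475 / 8091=0.06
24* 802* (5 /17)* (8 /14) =384960 /119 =3234.96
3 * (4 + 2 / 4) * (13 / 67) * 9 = 3159 / 134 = 23.57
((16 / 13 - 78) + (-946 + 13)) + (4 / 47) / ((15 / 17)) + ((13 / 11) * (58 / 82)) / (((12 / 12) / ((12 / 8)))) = -8336427587 / 8266830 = -1008.42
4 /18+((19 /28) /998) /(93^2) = 0.22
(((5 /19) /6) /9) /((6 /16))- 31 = -47689 /1539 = -30.99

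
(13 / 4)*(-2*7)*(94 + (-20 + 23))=-8827 / 2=-4413.50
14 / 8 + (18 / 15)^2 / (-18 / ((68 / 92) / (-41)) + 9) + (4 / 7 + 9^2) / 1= 110994379 / 1332100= 83.32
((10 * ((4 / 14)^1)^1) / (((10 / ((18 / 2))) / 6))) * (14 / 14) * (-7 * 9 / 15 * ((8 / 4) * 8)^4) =-21233664 / 5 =-4246732.80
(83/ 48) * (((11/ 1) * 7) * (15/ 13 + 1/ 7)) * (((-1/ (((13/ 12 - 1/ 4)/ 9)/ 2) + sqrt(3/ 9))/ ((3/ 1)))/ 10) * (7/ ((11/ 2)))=-102837/ 650 + 34279 * sqrt(3)/ 14040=-153.98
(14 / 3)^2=196 / 9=21.78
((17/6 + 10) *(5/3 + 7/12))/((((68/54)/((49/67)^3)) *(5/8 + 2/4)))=81530757/10225942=7.97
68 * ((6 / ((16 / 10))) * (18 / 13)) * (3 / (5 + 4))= 1530 / 13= 117.69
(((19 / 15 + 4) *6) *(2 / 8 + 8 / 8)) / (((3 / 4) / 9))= 474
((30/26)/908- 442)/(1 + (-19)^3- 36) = 5217353/81376776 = 0.06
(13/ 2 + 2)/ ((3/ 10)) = 85/ 3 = 28.33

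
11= 11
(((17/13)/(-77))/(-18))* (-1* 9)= -17/2002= -0.01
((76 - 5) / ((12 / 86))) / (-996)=-3053 / 5976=-0.51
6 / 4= 3 / 2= 1.50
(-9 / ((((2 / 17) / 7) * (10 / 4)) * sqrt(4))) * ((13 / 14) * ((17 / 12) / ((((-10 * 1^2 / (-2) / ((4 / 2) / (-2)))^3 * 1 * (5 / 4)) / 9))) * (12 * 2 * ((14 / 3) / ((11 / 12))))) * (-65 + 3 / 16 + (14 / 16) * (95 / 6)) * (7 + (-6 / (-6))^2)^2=-3233677.61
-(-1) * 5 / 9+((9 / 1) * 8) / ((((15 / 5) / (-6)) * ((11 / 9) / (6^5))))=-90699209 / 99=-916153.63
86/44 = 43/22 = 1.95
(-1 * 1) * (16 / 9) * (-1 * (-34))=-544 / 9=-60.44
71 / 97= 0.73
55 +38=93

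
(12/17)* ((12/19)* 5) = 2.23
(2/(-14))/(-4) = 1/28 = 0.04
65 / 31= 2.10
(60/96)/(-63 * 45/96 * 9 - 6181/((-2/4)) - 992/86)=172/3325705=0.00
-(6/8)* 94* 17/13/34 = -141/52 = -2.71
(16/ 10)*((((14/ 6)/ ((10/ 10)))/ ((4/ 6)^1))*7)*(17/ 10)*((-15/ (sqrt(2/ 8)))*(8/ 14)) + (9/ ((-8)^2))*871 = -326373/ 320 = -1019.92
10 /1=10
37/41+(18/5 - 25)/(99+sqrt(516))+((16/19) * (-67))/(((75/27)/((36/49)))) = -8416551788/590696225+214 * sqrt(129)/46425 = -14.20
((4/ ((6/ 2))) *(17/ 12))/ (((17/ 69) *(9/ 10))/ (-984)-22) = -1282480/ 14937273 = -0.09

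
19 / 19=1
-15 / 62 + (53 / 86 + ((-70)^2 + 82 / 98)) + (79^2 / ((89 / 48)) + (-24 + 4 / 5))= 239619002352 / 29066065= 8243.94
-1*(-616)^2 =-379456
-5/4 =-1.25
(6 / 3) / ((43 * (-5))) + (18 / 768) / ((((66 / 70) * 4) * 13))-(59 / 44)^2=-312868617 / 173155840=-1.81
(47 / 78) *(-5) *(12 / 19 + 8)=-26.01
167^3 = 4657463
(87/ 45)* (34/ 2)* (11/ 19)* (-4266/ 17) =-453618/ 95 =-4774.93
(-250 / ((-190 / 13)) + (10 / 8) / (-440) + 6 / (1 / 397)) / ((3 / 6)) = 16045197 / 3344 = 4798.20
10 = 10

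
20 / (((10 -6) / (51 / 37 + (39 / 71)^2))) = 1566840 / 186517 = 8.40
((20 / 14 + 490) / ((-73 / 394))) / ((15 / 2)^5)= -0.11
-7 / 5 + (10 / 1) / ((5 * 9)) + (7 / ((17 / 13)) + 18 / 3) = 7784 / 765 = 10.18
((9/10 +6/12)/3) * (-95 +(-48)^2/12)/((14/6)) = 97/5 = 19.40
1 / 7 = 0.14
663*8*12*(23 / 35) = 1463904 / 35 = 41825.83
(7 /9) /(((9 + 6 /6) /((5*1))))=7 /18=0.39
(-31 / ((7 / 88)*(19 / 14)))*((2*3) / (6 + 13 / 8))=-261888 / 1159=-225.96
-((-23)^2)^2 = -279841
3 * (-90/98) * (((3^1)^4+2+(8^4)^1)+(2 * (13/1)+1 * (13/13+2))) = -568080/49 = -11593.47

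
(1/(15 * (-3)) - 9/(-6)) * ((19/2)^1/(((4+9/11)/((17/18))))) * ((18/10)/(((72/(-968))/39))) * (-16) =1486639154/35775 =41555.25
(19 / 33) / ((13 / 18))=114 / 143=0.80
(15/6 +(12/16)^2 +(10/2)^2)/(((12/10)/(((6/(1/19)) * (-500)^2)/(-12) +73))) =-5331711115/96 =-55538657.45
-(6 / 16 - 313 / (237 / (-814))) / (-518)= 291281 / 140304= 2.08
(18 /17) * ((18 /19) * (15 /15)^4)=324 /323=1.00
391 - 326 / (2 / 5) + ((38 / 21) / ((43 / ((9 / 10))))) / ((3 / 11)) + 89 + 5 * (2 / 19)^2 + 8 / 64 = -1454669703 / 4346440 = -334.68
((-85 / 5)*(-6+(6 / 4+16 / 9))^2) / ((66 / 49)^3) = -4802079233 / 93148704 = -51.55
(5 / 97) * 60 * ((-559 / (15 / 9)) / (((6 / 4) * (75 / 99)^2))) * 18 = -21689.11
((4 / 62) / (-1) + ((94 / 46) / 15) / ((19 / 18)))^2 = 19114384 / 4588030225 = 0.00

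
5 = 5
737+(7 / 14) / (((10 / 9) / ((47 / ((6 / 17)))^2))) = 697361 / 80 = 8717.01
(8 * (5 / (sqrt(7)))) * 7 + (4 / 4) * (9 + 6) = 15 + 40 * sqrt(7) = 120.83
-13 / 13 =-1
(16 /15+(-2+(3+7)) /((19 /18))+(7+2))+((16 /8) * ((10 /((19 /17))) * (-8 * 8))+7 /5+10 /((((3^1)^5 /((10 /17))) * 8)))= -883954513 /784890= -1126.21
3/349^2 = 3/121801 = 0.00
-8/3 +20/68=-121/51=-2.37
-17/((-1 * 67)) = 17/67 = 0.25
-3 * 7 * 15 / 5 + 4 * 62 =185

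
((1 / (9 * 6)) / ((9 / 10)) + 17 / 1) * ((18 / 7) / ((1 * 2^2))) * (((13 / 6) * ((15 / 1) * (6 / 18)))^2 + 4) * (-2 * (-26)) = 117456196 / 1701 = 69051.26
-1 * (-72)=72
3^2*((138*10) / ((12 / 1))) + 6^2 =1071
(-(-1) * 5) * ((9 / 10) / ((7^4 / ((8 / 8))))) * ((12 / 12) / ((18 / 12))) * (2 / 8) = 3 / 9604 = 0.00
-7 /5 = -1.40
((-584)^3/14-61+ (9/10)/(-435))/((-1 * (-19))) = -144403729571/192850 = -748787.81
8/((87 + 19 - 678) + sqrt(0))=-2/143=-0.01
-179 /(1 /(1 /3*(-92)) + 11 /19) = -312892 /955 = -327.64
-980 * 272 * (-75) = 19992000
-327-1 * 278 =-605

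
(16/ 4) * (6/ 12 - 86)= -342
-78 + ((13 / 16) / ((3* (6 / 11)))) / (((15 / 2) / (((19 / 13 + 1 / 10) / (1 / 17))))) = -1646839 / 21600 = -76.24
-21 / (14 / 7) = -21 / 2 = -10.50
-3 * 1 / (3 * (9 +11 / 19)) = -19 / 182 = -0.10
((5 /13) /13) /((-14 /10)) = -25 /1183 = -0.02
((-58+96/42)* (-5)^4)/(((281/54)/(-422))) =5554575000/1967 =2823881.55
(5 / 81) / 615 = 1 / 9963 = 0.00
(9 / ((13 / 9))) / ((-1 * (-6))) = 27 / 26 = 1.04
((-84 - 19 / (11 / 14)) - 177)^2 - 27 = 9837502 / 121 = 81301.67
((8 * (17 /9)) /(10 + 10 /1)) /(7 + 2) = 34 /405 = 0.08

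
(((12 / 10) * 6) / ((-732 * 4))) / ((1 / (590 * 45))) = -7965 / 122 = -65.29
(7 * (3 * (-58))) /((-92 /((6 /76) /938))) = 261 /234232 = 0.00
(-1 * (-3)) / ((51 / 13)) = 13 / 17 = 0.76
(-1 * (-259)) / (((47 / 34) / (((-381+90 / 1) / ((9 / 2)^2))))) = -3416728 / 1269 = -2692.46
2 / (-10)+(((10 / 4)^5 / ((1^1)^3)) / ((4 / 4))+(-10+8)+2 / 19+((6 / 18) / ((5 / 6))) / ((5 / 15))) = 58831 / 608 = 96.76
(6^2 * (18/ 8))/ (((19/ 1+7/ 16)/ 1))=1296/ 311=4.17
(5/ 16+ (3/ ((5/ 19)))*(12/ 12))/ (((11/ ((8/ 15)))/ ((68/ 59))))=31858/ 48675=0.65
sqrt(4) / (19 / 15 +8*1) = 30 / 139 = 0.22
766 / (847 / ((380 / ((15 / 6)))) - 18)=-116432 / 1889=-61.64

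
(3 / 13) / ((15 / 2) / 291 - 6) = -582 / 15067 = -0.04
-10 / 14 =-0.71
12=12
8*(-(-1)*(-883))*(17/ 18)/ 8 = -15011/ 18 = -833.94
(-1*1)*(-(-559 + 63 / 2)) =-1055 / 2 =-527.50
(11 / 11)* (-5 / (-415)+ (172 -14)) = 13115 / 83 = 158.01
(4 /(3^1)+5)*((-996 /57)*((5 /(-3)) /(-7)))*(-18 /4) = 830 /7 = 118.57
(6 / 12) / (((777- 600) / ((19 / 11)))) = 19 / 3894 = 0.00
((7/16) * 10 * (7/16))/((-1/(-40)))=1225/16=76.56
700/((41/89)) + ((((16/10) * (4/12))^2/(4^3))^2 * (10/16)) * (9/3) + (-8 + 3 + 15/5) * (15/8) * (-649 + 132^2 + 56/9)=-67980948709/1107000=-61410.07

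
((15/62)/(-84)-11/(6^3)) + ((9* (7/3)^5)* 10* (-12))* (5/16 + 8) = -14552006071/23436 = -620925.33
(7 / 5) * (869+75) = 6608 / 5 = 1321.60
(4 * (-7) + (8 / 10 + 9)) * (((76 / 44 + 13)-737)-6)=13254.56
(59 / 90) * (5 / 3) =59 / 54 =1.09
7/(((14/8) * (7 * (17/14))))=8/17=0.47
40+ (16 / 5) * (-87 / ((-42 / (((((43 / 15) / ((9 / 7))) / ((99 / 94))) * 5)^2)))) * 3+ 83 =27997239181 / 11908215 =2351.09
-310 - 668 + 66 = -912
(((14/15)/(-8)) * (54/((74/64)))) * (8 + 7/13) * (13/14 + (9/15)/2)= -18576/325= -57.16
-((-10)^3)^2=-1000000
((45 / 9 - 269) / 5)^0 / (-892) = -1 / 892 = -0.00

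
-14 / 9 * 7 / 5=-2.18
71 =71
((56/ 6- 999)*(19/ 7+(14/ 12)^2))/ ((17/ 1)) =-3049163/ 12852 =-237.25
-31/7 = -4.43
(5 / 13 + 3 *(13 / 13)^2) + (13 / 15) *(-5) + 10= 353 / 39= 9.05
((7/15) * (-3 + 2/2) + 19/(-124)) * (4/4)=-2021/1860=-1.09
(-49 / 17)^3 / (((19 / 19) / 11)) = -1294139 / 4913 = -263.41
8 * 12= 96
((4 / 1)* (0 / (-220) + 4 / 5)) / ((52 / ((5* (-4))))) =-16 / 13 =-1.23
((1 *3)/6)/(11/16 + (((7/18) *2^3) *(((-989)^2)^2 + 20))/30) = 360/71435144903183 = 0.00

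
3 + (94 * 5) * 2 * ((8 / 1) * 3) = 22563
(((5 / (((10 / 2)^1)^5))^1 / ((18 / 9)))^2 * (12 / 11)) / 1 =3 / 4296875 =0.00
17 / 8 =2.12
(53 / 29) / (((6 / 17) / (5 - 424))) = -377519 / 174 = -2169.65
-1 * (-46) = 46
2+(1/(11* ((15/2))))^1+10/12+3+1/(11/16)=73/10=7.30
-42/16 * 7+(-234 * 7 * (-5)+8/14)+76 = 461899/56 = 8248.20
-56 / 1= -56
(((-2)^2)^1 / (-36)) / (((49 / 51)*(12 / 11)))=-0.11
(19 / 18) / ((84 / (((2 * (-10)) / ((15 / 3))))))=-19 / 378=-0.05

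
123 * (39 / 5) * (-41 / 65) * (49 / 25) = -741321 / 625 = -1186.11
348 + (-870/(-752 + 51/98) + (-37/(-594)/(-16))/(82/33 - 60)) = 216242141633/619324992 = 349.16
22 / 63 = 0.35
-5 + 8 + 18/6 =6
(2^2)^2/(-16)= -1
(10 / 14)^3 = 125 / 343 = 0.36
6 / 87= 2 / 29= 0.07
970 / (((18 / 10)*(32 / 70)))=84875 / 72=1178.82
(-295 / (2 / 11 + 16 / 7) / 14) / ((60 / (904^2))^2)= -6772335186496 / 4275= -1584171973.45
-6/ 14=-3/ 7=-0.43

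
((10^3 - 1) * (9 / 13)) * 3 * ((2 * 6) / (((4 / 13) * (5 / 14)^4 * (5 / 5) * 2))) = 1554292152 / 625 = 2486867.44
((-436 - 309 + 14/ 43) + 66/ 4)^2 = 3921640129/ 7396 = 530237.98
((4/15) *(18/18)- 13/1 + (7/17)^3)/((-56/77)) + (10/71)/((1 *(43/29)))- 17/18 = 44717960101/2699890020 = 16.56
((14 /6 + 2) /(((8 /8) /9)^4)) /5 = 28431 /5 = 5686.20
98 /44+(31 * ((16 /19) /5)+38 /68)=142247 /17765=8.01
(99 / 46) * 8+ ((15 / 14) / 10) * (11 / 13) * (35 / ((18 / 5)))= 129877 / 7176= 18.10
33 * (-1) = -33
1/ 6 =0.17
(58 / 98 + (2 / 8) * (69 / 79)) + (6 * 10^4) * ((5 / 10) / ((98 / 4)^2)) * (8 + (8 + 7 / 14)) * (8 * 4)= 20022374705 / 758716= 26389.81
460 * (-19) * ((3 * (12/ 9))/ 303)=-34960/ 303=-115.38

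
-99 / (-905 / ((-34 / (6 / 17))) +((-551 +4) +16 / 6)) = 85833 / 463792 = 0.19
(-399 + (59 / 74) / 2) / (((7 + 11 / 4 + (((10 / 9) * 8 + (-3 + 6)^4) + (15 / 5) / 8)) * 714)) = -176979 / 31706003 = -0.01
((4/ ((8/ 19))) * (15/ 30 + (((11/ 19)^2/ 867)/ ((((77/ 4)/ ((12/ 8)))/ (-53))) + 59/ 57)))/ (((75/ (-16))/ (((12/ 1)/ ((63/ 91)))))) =-1397651632/ 25944975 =-53.87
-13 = -13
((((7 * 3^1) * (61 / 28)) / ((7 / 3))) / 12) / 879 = 61 / 32816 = 0.00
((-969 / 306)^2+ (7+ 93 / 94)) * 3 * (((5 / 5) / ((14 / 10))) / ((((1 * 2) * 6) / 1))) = 21775 / 6768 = 3.22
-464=-464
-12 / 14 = -6 / 7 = -0.86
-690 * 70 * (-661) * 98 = 3128777400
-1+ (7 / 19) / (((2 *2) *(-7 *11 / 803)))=-149 / 76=-1.96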